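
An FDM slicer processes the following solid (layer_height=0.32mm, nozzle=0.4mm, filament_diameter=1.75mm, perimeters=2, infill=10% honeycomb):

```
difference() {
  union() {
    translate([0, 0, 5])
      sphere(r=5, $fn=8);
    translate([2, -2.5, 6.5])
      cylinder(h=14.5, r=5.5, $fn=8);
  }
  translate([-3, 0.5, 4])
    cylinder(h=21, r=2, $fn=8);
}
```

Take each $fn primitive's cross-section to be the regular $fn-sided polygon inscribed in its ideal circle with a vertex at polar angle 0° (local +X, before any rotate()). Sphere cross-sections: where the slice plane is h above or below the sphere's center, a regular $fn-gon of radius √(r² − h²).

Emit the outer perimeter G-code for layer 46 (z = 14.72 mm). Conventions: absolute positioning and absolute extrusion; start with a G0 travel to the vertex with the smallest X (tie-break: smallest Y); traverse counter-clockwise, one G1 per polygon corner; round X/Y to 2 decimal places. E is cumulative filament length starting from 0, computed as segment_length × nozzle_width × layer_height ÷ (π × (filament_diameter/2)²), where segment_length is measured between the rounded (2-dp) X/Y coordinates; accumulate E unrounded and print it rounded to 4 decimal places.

At z = 14.72 mm: the sphere is absent (|z−center|=9.720 > r=5); the r=5.5 cylinder at (2, -2.5) gives a regular 8-gon of circumradius 5.5 (constant along its height); Merging all regions: only the r=5.5 cylinder at (2, -2.5) is present, so the union is just that shape — 1 connected region; the r=2 cylinder at (-3, 0.5) contributes a regular 8-gon of circumradius 2; Taking the first minus the rest: starting from that combined region, the r=2 cylinder at (-3, 0.5) partially overlaps it — only the 3.01 mm² overlap (of its 11.31 mm²) is removed, clipping the outline — 1 connected region. The outline is a single polygon with 12 vertices. Extrusion per mm of travel: 0.4 × 0.32 / (π × 0.875²) = 0.053216. Accumulating E over each segment gives final E = 1.8302.

G0 X-3.50 Y-2.50 Z14.72
G1 X-1.89 Y-6.39 E0.2240
G1 X2.00 Y-8.00 E0.4481
G1 X5.89 Y-6.39 E0.6721
G1 X7.50 Y-2.50 E0.8962
G1 X5.89 Y1.39 E1.1202
G1 X2.00 Y3.00 E1.3442
G1 X-1.44 Y1.57 E1.5425
G1 X-1.00 Y0.50 E1.6041
G1 X-1.59 Y-0.91 E1.6854
G1 X-3.00 Y-1.50 E1.7667
G1 X-3.07 Y-1.47 E1.7708
G1 X-3.50 Y-2.50 E1.8302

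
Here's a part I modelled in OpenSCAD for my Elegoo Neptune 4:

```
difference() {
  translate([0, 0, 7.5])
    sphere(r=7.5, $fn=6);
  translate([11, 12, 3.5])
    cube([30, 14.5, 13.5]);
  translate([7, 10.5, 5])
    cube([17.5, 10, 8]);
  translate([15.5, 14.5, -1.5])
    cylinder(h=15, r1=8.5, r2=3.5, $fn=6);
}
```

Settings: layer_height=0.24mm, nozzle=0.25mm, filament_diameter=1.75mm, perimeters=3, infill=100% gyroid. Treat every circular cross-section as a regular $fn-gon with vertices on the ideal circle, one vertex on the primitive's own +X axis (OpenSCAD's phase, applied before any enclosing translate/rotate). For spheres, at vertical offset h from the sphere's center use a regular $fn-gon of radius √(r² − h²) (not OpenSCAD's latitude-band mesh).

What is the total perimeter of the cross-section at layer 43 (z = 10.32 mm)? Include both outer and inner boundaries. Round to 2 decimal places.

At z = 10.32 mm: the sphere: section is a regular 6-gon, circumradius = √(r²−h²) = √(7.5²−2.82²) = 6.950 (perimeter = 2·6·6.950·sin(180°/6) = 41.70 mm); the 30×14.5 cube at (11, 12) contributes its full rectangle (perimeter 89.00 mm); the cube at (7, 10.5) (footprint 17.5×10) is included at this height (perimeter 55.00 mm); the cone at (15.5, 14.5) contributes a regular 6-gon of circumradius 4.560 (interpolated between r1=8.5 and r2=3.5 at t=0.788) (perimeter = 2·6·4.560·sin(180°/6) = 27.36 mm); Subtracting the remaining from the first: starting from the r=7.5 sphere, the 30×14.5 cube at (11, 12) misses the remaining region (no effect); the 17.5×10 cube at (7, 10.5) misses the remaining region (no effect); the cone at (15.5, 14.5) misses the remaining region (no effect) — boundary = 41.70 mm. Overall, the cross-section is a single solid region. Total boundary length (outer) = 41.70 mm.

41.70 mm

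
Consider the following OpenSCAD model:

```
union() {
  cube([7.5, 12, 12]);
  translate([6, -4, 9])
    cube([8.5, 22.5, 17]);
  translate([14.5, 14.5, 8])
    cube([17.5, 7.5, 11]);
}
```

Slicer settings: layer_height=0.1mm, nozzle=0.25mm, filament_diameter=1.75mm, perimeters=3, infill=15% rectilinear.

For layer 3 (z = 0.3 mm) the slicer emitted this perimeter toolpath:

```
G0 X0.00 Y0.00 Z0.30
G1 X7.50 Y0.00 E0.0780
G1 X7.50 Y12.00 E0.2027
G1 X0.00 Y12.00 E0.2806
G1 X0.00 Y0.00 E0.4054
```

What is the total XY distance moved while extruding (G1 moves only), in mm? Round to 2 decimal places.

39.00 mm

Sum the Euclidean lengths of each G1 segment: total = 39.00 mm.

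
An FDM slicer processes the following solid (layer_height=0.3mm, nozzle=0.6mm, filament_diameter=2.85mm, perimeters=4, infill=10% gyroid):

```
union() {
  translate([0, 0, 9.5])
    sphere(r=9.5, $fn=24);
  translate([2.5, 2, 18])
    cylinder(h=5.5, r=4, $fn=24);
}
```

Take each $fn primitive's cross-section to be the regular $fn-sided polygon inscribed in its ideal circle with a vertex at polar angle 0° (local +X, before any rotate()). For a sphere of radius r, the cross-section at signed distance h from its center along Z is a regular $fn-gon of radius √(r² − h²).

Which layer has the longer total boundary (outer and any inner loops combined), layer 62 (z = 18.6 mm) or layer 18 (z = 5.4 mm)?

layer 18 (z = 5.4 mm)

Layer 62 (z = 18.6): the r=9.5 sphere slices to a regular 24-gon of circumradius 2.728 (√(r²−h²) with h=9.1 from center) (perimeter = 2·24·2.728·sin(180°/24) = 17.09 mm); the r=4 cylinder at (2.5, 2) gives a regular 24-gon of circumradius 4 (constant along its height) (perimeter = 2·24·4.000·sin(180°/24) = 25.06 mm); Combining (union): the regions partially overlap (shared area 13.95 mm²), so the edge portions inside another operand are dropped and the merged outline is re-measured after clipping — boundary = 28.22 mm. So its perimeter = 28.22 mm. Layer 18 (z = 5.4): the r=9.5 sphere contributes a regular 24-gon of circumradius √(9.5²−4.1²) = 8.570 (perimeter = 2·24·8.570·sin(180°/24) = 53.69 mm); the cylinder at (2.5, 2) is not intersected at this z (z outside [18, 23.5]); Merging all regions: only the r=9.5 sphere is present, so the union is just that shape — boundary = 53.69 mm. So its perimeter = 53.69 mm. Layer 18 is larger (53.69 vs 28.22 mm).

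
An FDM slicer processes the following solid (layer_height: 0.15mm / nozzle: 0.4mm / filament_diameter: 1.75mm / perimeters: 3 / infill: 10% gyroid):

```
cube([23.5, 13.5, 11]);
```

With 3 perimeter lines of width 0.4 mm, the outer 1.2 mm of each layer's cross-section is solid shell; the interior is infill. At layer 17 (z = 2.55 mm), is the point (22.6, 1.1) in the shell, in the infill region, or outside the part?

At z = 2.55 mm: the cube is present — its section is the full 23.5×13.5 rectangle. Overall, the cross-section is a single solid region. The nearest boundary edge runs (23.50, 0.00)→(23.50, 13.50); distance from the point to it = 0.90 mm. The point is inside the cross-section, 0.90 mm from the nearest boundary — within the 1.2 mm shell band (3 × 0.4).

shell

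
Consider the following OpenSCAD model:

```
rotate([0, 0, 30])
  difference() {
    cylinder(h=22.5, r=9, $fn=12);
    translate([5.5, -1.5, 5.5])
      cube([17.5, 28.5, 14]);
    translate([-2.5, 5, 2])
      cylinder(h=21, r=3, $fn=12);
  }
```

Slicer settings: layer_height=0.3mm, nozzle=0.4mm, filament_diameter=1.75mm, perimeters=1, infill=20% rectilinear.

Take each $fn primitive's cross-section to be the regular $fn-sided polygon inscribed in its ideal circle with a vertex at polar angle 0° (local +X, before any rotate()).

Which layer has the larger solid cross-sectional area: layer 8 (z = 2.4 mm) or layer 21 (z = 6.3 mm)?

layer 8 (z = 2.4 mm)

Layer 8 (z = 2.4): the r=9 cylinder contributes a regular 12-gon of circumradius 9 (area = (12/2)·9.000²·sin(360°/12) = 243.00 mm²); the cube at (5.5, -1.5) does not reach this height (z outside [5.5, 19.5]); the cylinder at (-2.5, 5): section is a regular 12-gon, circumradius r=3 (area = (12/2)·3.000²·sin(360°/12) = 27.00 mm²); After the difference (first − rest): starting from the r=9 cylinder (243.00 mm²), the r=3 cylinder at (-2.5, 5) lies wholly inside it (removes its full 27.00 mm² and its 18.63 mm outline becomes a hole wall) — area = 216.00 mm²; (rotated 30° about Z; rotation is an isometry so areas/perimeters/island counts are preserved). So its area = 216.00 mm². Layer 21 (z = 6.3): the cylinder: section is a regular 12-gon, circumradius r=9 (area = (12/2)·9.000²·sin(360°/12) = 243.00 mm²); the 17.5×28.5 cube at (5.5, -1.5) contributes its full rectangle (area 498.75 mm²); the cylinder at (-2.5, 5): section is a regular 12-gon, circumradius r=3 (area = (12/2)·3.000²·sin(360°/12) = 27.00 mm²); After the difference (first − rest): starting from the r=9 cylinder (243.00 mm²), the 17.5×28.5 cube at (5.5, -1.5) partially overlaps it — only the 20.62 mm² overlap (of its 498.75 mm²) is removed, clipping the outline; the r=3 cylinder at (-2.5, 5) lies wholly inside it (removes its full 27.00 mm² and its 18.63 mm outline becomes a hole wall) — area = 195.38 mm²; (rotated 30° about Z; rotation is an isometry so areas/perimeters/island counts are preserved). So its area = 195.38 mm². Layer 8 is larger (216.00 vs 195.38 mm²).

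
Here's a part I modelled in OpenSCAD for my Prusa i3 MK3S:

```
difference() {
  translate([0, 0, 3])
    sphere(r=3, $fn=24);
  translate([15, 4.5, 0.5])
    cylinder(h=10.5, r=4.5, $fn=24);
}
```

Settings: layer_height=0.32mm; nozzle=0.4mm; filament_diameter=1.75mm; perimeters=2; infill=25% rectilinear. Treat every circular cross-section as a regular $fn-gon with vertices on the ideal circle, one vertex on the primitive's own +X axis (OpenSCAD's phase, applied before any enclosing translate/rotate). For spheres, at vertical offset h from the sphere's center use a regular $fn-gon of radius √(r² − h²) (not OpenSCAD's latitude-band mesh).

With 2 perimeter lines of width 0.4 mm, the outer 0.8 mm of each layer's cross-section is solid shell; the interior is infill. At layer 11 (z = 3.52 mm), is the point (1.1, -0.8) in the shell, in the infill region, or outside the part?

infill

At z = 3.52 mm: the sphere: section is a regular 24-gon, circumradius = √(r²−h²) = √(3²−0.52²) = 2.955; the r=4.5 cylinder at (15, 4.5) gives a regular 24-gon of circumradius 4.5 (constant along its height); Taking the first minus the rest: starting from the r=3 sphere, the r=4.5 cylinder at (15, 4.5) misses the remaining region (no effect) — 1 connected region. Overall, the cross-section is a single solid region. The nearest boundary edge runs (2.56, -1.48)→(2.09, -2.09); distance from the point to it = 1.57 mm. The point is inside the cross-section and 1.57 mm from the nearest boundary — more than the 0.8 mm shell width (2 × 0.4), so it's in the infill interior.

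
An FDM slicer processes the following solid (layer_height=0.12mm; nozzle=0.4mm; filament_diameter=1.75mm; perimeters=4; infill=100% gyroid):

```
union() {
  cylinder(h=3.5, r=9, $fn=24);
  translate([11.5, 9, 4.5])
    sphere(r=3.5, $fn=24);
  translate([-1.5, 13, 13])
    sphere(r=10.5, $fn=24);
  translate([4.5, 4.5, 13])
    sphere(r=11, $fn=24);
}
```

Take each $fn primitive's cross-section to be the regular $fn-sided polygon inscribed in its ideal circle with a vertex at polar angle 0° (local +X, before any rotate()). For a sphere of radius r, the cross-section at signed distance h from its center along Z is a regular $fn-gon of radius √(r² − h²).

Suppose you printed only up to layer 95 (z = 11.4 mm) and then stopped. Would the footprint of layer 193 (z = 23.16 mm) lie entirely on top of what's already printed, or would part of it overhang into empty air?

Compare the two slices. At z = 11.4: the cylinder does not reach this height (z outside [0, 3.5]); the sphere at (11.5, 9) is absent (|z−center|=6.900 > r=3.5); the sphere at (-1.5, 13): section is a regular 24-gon, circumradius = √(r²−h²) = √(10.5²−1.6²) = 10.377 (area = (24/2)·10.377²·sin(360°/24) = 334.47 mm²); the r=11 sphere at (4.5, 4.5) slices to a regular 24-gon of circumradius 10.883 (√(r²−h²) with h=1.6 from center) (area = (24/2)·10.883²·sin(360°/24) = 367.85 mm²); Merging all regions: the regions partially overlap — summed areas 702.32 mm² minus the doubly-counted overlap 140.17 mm² gives 562.16 mm² — area = 562.16 mm². At z = 23.16: the cylinder does not reach this height (z outside [0, 3.5]); the sphere at (11.5, 9) does not reach this height (|z−center|=18.660 > r=3.5); the r=10.5 sphere at (-1.5, 13) slices to a regular 24-gon of circumradius 2.650 (√(r²−h²) with h=10.16 from center) (area = (24/2)·2.650²·sin(360°/24) = 21.82 mm²); the sphere at (4.5, 4.5): section is a regular 24-gon, circumradius = √(r²−h²) = √(11²−10.16²) = 4.216 (area = (24/2)·4.216²·sin(360°/24) = 55.20 mm²); Combining (union): the 2 present regions are separate (no shared area or edge), so areas and boundary lengths simply add and each stays a separate island — area = 77.02 mm². Checking containment: the cross-section at z = 23.16 is a subset of the cross-section at z = 11.4.

entirely on top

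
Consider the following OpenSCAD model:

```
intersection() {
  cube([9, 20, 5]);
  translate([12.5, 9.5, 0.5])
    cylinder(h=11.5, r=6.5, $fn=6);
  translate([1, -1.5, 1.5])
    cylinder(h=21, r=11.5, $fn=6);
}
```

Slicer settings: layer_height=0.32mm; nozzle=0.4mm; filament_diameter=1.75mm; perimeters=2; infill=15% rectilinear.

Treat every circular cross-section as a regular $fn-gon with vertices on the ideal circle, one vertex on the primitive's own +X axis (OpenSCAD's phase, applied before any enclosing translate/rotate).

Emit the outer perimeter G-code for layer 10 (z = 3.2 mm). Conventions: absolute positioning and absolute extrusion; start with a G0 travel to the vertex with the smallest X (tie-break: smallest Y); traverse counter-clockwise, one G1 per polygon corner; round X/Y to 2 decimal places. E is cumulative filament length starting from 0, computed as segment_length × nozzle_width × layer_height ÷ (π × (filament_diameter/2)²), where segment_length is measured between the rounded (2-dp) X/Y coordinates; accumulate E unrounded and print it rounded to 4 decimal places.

G0 X6.60 Y8.46 Z3.20
G1 X9.00 Y4.30 E0.2556
G1 X9.00 Y4.56 E0.2694
G1 X6.75 Y8.46 E0.5090
G1 X6.60 Y8.46 E0.5170

At z = 3.2 mm: the cube (footprint 9×20) is included at this height; the r=6.5 cylinder at (12.5, 9.5) gives a regular 6-gon of circumradius 6.5 (constant along its height); the cylinder at (1, -1.5): section is a regular 6-gon, circumradius r=11.5; After intersecting: the r=6.5 cylinder at (12.5, 9.5) partially overlaps the 9×20 cube; clipping to the common part keeps 15.59 mm²; the r=11.5 cylinder at (1, -1.5) partially overlaps the running intersection; clipping to the common part keeps 0.60 mm² — 1 connected region. The outline is a single polygon with 4 vertices. Extrusion per mm of travel: 0.4 × 0.32 / (π × 0.875²) = 0.053216. Accumulating E over each segment gives final E = 0.5170.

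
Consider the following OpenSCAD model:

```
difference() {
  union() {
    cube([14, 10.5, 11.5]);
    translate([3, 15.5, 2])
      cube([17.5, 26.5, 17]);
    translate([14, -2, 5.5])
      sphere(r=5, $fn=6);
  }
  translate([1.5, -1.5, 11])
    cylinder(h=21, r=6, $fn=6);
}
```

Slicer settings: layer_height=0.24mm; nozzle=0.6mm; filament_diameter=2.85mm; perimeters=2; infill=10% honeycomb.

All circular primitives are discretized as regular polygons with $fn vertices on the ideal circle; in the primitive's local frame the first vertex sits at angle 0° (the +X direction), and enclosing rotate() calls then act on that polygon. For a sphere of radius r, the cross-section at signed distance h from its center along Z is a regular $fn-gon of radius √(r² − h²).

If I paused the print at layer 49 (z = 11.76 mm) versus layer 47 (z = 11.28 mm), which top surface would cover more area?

Layer 49 (z = 11.76): the cube does not reach this height (z outside [0, 11.5]); the cube at (3, 15.5) (footprint 17.5×26.5) is included at this height (area 463.75 mm²); the sphere at (14, -2) does not reach this height (|z−center|=6.260 > r=5); Merging all regions: only the 17.5×26.5 cube at (3, 15.5) is present, so the union is just that shape — area = 463.75 mm²; the cylinder at (1.5, -1.5): section is a regular 6-gon, circumradius r=6 (area = (6/2)·6.000²·sin(360°/6) = 93.53 mm²); Taking the first minus the rest: starting from the result so far (463.75 mm²), the r=6 cylinder at (1.5, -1.5) misses the remaining region (no effect) — area = 463.75 mm². So its area = 463.75 mm². Layer 47 (z = 11.28): the cube is present — its section is the full 14×10.5 rectangle (area 147.00 mm²); the cube at (3, 15.5) is present — its section is the full 17.5×26.5 rectangle (area 463.75 mm²); the sphere at (14, -2) is not intersected at this z (|z−center|=5.780 > r=5); Taking the union: the 2 present regions are separate (no shared area or edge), so areas and boundary lengths simply add and each stays a separate island — area = 610.75 mm²; the cylinder at (1.5, -1.5): section is a regular 6-gon, circumradius r=6 (area = (6/2)·6.000²·sin(360°/6) = 93.53 mm²); Taking the first minus the rest: starting from the result so far (610.75 mm²), the r=6 cylinder at (1.5, -1.5) partially overlaps it — only the 20.58 mm² overlap (of its 93.53 mm²) is removed, clipping the outline — area = 590.17 mm². So its area = 590.17 mm². Layer 47 is larger (590.17 vs 463.75 mm²).

layer 47 (z = 11.28 mm)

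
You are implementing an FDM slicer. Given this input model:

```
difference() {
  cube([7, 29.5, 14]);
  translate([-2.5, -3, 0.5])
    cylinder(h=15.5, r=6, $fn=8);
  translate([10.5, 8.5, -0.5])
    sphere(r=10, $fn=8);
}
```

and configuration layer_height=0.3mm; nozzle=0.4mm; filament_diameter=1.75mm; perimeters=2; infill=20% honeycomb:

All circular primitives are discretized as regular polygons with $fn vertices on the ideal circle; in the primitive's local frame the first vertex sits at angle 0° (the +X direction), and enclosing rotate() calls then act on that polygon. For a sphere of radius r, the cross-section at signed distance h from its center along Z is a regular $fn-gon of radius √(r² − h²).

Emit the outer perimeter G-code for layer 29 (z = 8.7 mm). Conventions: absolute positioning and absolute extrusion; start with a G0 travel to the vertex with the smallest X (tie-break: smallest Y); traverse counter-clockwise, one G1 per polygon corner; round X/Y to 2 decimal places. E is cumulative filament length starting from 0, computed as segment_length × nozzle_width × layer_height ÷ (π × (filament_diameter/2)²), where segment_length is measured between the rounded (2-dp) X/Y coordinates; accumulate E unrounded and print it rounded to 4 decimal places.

G0 X0.00 Y1.96 Z8.70
G1 X1.74 Y1.24 E0.0939
G1 X2.26 Y0.00 E0.1610
G1 X7.00 Y0.00 E0.3975
G1 X7.00 Y7.49 E0.7712
G1 X6.58 Y8.50 E0.8258
G1 X7.00 Y9.51 E0.8803
G1 X7.00 Y29.50 E1.8776
G1 X0.00 Y29.50 E2.2269
G1 X0.00 Y1.96 E3.6008

At z = 8.7 mm: the cube is present — its section is the full 7×29.5 rectangle; the cylinder at (-2.5, -3): section is a regular 8-gon, circumradius r=6; the sphere at (10.5, 8.5): section is a regular 8-gon, circumradius = √(r²−h²) = √(10²−9.2²) = 3.919; After the difference (first − rest): starting from the 7×29.5 cube, the r=6 cylinder at (-2.5, -3) partially overlaps it — only the 3.11 mm² overlap (of its 101.82 mm²) is removed, clipping the outline; the r=10 sphere at (10.5, 8.5) partially overlaps it — only the 0.42 mm² overlap (of its 43.44 mm²) is removed, clipping the outline — 1 connected region. The outline is a single polygon with 9 vertices. Extrusion per mm of travel: 0.4 × 0.3 / (π × 0.875²) = 0.049890. Accumulating E over each segment gives final E = 3.6008.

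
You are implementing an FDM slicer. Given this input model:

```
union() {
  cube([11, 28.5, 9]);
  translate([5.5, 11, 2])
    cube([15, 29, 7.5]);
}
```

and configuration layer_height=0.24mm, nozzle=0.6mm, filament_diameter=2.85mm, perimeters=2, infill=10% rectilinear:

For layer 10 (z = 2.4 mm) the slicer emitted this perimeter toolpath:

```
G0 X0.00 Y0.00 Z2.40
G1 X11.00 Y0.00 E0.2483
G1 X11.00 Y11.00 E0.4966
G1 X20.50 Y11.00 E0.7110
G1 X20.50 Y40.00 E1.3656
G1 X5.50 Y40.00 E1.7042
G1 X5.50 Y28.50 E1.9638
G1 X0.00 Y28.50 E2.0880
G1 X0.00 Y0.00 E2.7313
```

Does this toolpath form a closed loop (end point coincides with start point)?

yes

Start point (G0): (0.00, 0.00). End point (last G1): the path returns to the start — closed.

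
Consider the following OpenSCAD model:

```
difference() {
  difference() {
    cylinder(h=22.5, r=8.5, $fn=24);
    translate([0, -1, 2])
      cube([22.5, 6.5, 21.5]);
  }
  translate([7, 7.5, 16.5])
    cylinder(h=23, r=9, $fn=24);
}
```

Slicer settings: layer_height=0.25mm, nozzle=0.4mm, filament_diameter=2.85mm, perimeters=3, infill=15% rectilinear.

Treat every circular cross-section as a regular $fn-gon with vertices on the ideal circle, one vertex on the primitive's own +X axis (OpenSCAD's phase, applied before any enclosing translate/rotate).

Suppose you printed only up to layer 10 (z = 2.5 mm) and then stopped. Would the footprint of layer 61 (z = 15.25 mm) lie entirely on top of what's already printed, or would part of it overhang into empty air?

Compare the two slices. At z = 2.5: the r=8.5 cylinder gives a regular 24-gon of circumradius 8.5 (constant along its height) (area = (24/2)·8.500²·sin(360°/24) = 224.40 mm²); the 22.5×6.5 cube at (0, -1) contributes its full rectangle (area 146.25 mm²); Taking the first minus the rest: starting from the r=8.5 cylinder (224.40 mm²), the 22.5×6.5 cube at (0, -1) partially overlaps it — only the 51.38 mm² overlap (of its 146.25 mm²) is removed, clipping the outline — area = 173.02 mm²; the cylinder at (7, 7.5) is not intersected at this z (z outside [16.5, 39.5]); Taking the first minus the rest: none of the subtracted shapes is present at this height, so that combined region is unchanged — area = 173.02 mm². At z = 15.25: the r=8.5 cylinder gives a regular 24-gon of circumradius 8.5 (constant along its height) (area = (24/2)·8.500²·sin(360°/24) = 224.40 mm²); the 22.5×6.5 cube at (0, -1) contributes its full rectangle (area 146.25 mm²); Subtracting the remaining from the first: starting from the r=8.5 cylinder (224.40 mm²), the 22.5×6.5 cube at (0, -1) partially overlaps it — only the 51.38 mm² overlap (of its 146.25 mm²) is removed, clipping the outline — area = 173.02 mm²; the cylinder at (7, 7.5) is absent (z outside [16.5, 39.5]); Taking the first minus the rest: none of the subtracted shapes is present at this height, so the result so far is unchanged — area = 173.02 mm². Checking containment: the cross-section at z = 15.25 is a subset of the cross-section at z = 2.5.

entirely on top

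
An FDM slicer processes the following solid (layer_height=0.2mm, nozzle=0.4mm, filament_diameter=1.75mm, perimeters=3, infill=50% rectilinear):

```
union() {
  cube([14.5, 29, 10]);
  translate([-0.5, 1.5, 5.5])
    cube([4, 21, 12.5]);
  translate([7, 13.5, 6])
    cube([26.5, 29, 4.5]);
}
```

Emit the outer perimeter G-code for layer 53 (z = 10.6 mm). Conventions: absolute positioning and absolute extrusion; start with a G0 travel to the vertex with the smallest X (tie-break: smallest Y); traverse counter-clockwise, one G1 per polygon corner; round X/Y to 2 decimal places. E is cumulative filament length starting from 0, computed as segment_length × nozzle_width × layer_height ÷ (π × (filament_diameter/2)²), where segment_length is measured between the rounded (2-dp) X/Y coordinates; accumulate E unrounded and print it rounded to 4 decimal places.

G0 X-0.50 Y1.50 Z10.60
G1 X3.50 Y1.50 E0.1330
G1 X3.50 Y22.50 E0.8315
G1 X-0.50 Y22.50 E0.9645
G1 X-0.50 Y1.50 E1.6630

At z = 10.6 mm: the cube is absent (z outside [0, 10]); the 4×21 cube at (-0.5, 1.5) contributes its full rectangle; the cube at (7, 13.5) is not intersected at this z (z outside [6, 10.5]); Merging all regions: only the 4×21 cube at (-0.5, 1.5) is present, so the union is just that shape — 1 connected region. The outline is a single polygon with 4 vertices. Extrusion per mm of travel: 0.4 × 0.2 / (π × 0.875²) = 0.033260. Accumulating E over each segment gives final E = 1.6630.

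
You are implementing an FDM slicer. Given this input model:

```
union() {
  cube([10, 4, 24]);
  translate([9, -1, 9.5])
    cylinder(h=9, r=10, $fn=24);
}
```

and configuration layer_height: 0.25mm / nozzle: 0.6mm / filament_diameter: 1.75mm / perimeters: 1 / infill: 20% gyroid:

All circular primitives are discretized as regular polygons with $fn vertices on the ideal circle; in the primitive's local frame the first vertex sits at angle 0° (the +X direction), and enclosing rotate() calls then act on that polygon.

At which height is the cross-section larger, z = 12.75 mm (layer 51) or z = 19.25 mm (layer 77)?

Layer 51 (z = 12.75): the cube is present — its section is the full 10×4 rectangle (area 40.00 mm²); the cylinder at (9, -1): section is a regular 24-gon, circumradius r=10 (area = (24/2)·10.000²·sin(360°/24) = 310.58 mm²); Taking the union: the regions partially overlap — summed areas 350.58 mm² minus the doubly-counted overlap 39.86 mm² gives 310.72 mm² — area = 310.72 mm². So its area = 310.72 mm². Layer 77 (z = 19.25): the 10×4 cube contributes its full rectangle (area 40.00 mm²); the cylinder at (9, -1) does not reach this height (z outside [9.5, 18.5]); Combining (union): only the 10×4 cube is present, so the union is just that shape — area = 40.00 mm². So its area = 40.00 mm². Layer 51 is larger (310.72 vs 40.00 mm²).

layer 51 (z = 12.75 mm)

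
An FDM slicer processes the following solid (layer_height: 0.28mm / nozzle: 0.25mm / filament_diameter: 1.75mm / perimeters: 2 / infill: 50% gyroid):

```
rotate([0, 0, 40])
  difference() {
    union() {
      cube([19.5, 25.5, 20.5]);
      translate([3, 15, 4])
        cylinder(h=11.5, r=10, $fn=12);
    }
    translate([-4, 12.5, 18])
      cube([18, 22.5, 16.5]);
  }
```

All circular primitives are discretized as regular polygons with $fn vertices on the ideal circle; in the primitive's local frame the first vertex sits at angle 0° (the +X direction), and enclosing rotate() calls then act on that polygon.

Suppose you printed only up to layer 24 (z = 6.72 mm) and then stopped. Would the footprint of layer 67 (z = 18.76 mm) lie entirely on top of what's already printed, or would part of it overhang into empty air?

Compare the two slices. At z = 6.72: the cube (footprint 19.5×25.5) is included at this height (area 497.25 mm²); the r=10 cylinder at (3, 15) contributes a regular 12-gon of circumradius 10 (area = (12/2)·10.000²·sin(360°/12) = 300.00 mm²); Combining (union): the regions partially overlap — summed areas 797.25 mm² minus the doubly-counted overlap 207.59 mm² gives 589.66 mm² — area = 589.66 mm²; the cube at (-4, 12.5) is absent (z outside [18, 34.5]); Taking the first minus the rest: none of the subtracted shapes is present at this height, so that combined region is unchanged — area = 589.66 mm²; (whole slice rotated 40° about Z — lengths, areas and connectivity unchanged). At z = 18.76: the 19.5×25.5 cube contributes its full rectangle (area 497.25 mm²); the cylinder at (3, 15) does not reach this height (z outside [4, 15.5]); Combining (union): only the 19.5×25.5 cube is present, so the union is just that shape — area = 497.25 mm²; the cube at (-4, 12.5) (footprint 18×22.5) is included at this height (area 405.00 mm²); After the difference (first − rest): starting from the result so far (497.25 mm²), the 18×22.5 cube at (-4, 12.5) partially overlaps it — only the 182.00 mm² overlap (of its 405.00 mm²) is removed, clipping the outline — area = 315.25 mm²; (rotated 40° about Z; rotation is an isometry so areas/perimeters/island counts are preserved). Checking containment: the cross-section at z = 18.76 is a subset of the cross-section at z = 6.72.

entirely on top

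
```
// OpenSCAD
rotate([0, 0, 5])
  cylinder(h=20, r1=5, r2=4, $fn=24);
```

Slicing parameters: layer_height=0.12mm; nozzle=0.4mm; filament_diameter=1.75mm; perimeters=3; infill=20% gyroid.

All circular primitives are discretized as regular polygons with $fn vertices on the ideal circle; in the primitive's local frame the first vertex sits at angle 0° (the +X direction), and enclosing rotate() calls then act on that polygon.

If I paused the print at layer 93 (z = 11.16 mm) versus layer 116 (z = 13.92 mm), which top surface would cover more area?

Layer 93 (z = 11.16): the cone (r1=5→r2=4) has section circumradius 4.442 here — a regular 24-gon (area = (24/2)·4.442²·sin(360°/24) = 61.28 mm²); (whole slice rotated 5° about Z — lengths, areas and connectivity unchanged). So its area = 61.28 mm². Layer 116 (z = 13.92): the cone: at t=0.696 of its height the radius interpolates to r₁+(r₂−r₁)t = 4.304, giving a regular 24-gon of that circumradius (area = (24/2)·4.304²·sin(360°/24) = 57.53 mm²); (whole slice rotated 5° about Z — lengths, areas and connectivity unchanged). So its area = 57.53 mm². Layer 93 is larger (61.28 vs 57.53 mm²).

layer 93 (z = 11.16 mm)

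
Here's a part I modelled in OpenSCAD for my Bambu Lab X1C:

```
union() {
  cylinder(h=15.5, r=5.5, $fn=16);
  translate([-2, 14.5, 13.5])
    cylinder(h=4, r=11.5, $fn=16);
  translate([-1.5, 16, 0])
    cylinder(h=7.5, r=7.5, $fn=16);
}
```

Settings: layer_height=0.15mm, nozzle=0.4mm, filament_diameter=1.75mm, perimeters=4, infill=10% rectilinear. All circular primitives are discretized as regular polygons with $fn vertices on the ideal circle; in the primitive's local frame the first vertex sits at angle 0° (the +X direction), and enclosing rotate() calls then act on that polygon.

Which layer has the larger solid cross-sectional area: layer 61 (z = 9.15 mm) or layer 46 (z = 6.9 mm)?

layer 46 (z = 6.9 mm)

Layer 61 (z = 9.15): the r=5.5 cylinder contributes a regular 16-gon of circumradius 5.5 (area = (16/2)·5.500²·sin(360°/16) = 92.61 mm²); the cylinder at (-2, 14.5) does not reach this height (z outside [13.5, 17.5]); the cylinder at (-1.5, 16) is not intersected at this z (z outside [0, 7.5]); Combining (union): only the r=5.5 cylinder is present, so the union is just that shape — area = 92.61 mm². So its area = 92.61 mm². Layer 46 (z = 6.9): the r=5.5 cylinder contributes a regular 16-gon of circumradius 5.5 (area = (16/2)·5.500²·sin(360°/16) = 92.61 mm²); the cylinder at (-2, 14.5) does not reach this height (z outside [13.5, 17.5]); the cylinder at (-1.5, 16): section is a regular 16-gon, circumradius r=7.5 (area = (16/2)·7.500²·sin(360°/16) = 172.21 mm²); Combining (union): the 2 present regions are separate (no shared area or edge), so areas and boundary lengths simply add and each stays a separate island — area = 264.82 mm². So its area = 264.82 mm². Layer 46 is larger (264.82 vs 92.61 mm²).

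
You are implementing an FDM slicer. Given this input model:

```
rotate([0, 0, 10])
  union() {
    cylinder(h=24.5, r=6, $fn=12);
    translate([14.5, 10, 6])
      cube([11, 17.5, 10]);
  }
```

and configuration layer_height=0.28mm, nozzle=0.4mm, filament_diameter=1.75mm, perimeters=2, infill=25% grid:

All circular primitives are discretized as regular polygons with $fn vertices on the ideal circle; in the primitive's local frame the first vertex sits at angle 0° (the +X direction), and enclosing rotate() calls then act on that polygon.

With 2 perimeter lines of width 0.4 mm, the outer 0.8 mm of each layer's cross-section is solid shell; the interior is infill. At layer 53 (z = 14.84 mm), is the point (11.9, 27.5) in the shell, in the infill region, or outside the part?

infill

At z = 14.84 mm: the r=6 cylinder gives a regular 12-gon of circumradius 6 (constant along its height); the 11×17.5 cube at (14.5, 10) contributes its full rectangle; Merging all regions: the 2 present regions are separate (no shared area or edge), so areas and boundary lengths simply add and each stays a separate island — 2 connected regions; (rotated 10° about Z; rotation is an isometry so areas/perimeters/island counts are preserved). Overall, the cross-section has 2 separate islands. Undo the 10° rotation: the query point maps to (16.495, 25.016) in the un-rotated model frame. The nearest boundary edge runs (14.50, 10.00)→(14.50, 27.50); distance from the point to it = 1.99 mm. (Shell/infill is judged within the island containing the point — the largest one.) The point is inside the cross-section and 1.99 mm from the nearest boundary — more than the 0.8 mm shell width (2 × 0.4), so it's in the infill interior.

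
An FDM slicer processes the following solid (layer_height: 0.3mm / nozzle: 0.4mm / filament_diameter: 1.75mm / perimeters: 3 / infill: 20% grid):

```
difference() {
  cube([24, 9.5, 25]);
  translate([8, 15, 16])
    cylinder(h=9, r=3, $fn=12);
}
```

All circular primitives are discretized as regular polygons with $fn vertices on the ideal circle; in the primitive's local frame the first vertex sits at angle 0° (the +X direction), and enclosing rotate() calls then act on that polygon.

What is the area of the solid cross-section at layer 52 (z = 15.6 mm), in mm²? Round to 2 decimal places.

At z = 15.6 mm: the cube is present — its section is the full 24×9.5 rectangle (area 228.00 mm²); the cylinder at (8, 15) is absent (z outside [16, 25]); Subtracting the remaining from the first: none of the subtracted shapes is present at this height, so the 24×9.5 cube is unchanged — area = 228.00 mm². Overall, the cross-section is a single solid region. Net area = 228.00 mm².

228.00 mm²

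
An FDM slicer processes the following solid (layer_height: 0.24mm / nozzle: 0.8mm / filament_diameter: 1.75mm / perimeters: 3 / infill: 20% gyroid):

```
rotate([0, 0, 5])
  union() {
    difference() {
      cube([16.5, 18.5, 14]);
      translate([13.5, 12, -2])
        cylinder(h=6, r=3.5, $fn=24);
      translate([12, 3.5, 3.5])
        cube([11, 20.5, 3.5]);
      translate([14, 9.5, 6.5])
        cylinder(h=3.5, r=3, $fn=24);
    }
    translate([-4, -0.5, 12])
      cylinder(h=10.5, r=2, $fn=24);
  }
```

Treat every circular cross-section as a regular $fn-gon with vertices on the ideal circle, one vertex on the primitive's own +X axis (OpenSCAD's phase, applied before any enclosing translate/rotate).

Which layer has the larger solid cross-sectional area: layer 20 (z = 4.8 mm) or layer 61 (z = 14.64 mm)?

layer 20 (z = 4.8 mm)

Layer 20 (z = 4.8): the cube (footprint 16.5×18.5) is included at this height (area 305.25 mm²); the cylinder at (13.5, 12) is not intersected at this z (z outside [-2, 4]); the cube at (12, 3.5) is present — its section is the full 11×20.5 rectangle (area 225.50 mm²); the cylinder at (14, 9.5) does not reach this height (z outside [6.5, 10]); After the difference (first − rest): starting from the 16.5×18.5 cube (305.25 mm²), the 11×20.5 cube at (12, 3.5) partially overlaps it — only the 67.50 mm² overlap (of its 225.50 mm²) is removed, clipping the outline — area = 237.75 mm²; the cylinder at (-4, -0.5) is absent (z outside [12, 22.5]); Taking the union: only that combined region is present, so the union is just that shape — area = 237.75 mm²; (whole slice rotated 5° about Z — lengths, areas and connectivity unchanged). So its area = 237.75 mm². Layer 61 (z = 14.64): the cube is not intersected at this z (z outside [0, 14]); the cylinder at (13.5, 12) is absent (z outside [-2, 4]); the cube at (12, 3.5) is absent (z outside [3.5, 7]); the cylinder at (14, 9.5) is absent (z outside [6.5, 10]); After the difference (first − rest): the first operand is absent here, so nothing remains; the r=2 cylinder at (-4, -0.5) contributes a regular 24-gon of circumradius 2 (area = (24/2)·2.000²·sin(360°/24) = 12.42 mm²); Combining (union): only the r=2 cylinder at (-4, -0.5) is present, so the union is just that shape — area = 12.42 mm²; (whole slice rotated 5° about Z — lengths, areas and connectivity unchanged). So its area = 12.42 mm². Layer 20 is larger (237.75 vs 12.42 mm²).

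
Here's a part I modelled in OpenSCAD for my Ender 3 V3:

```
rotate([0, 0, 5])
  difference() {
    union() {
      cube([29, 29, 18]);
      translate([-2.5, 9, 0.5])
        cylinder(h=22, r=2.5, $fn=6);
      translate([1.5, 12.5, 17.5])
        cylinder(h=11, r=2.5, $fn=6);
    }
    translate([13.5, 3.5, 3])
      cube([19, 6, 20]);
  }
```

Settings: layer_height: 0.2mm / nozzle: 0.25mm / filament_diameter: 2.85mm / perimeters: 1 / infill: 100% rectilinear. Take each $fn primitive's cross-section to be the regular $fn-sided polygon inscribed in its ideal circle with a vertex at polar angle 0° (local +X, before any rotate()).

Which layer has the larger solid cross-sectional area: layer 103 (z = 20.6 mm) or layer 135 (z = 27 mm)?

Layer 103 (z = 20.6): the cube does not reach this height (z outside [0, 18]); the cylinder at (-2.5, 9): section is a regular 6-gon, circumradius r=2.5 (area = (6/2)·2.500²·sin(360°/6) = 16.24 mm²); the cylinder at (1.5, 12.5): section is a regular 6-gon, circumradius r=2.5 (area = (6/2)·2.500²·sin(360°/6) = 16.24 mm²); Taking the union: the 2 present regions are separate (no shared area or edge), so areas and boundary lengths simply add and each stays a separate island — area = 32.48 mm²; the 19×6 cube at (13.5, 3.5) contributes its full rectangle (area 114.00 mm²); Taking the first minus the rest: starting from that combined region (32.48 mm²), the 19×6 cube at (13.5, 3.5) misses the remaining region (no effect) — area = 32.48 mm²; (whole slice rotated 5° about Z — lengths, areas and connectivity unchanged). So its area = 32.48 mm². Layer 135 (z = 27): the cube is absent (z outside [0, 18]); the cylinder at (-2.5, 9) is absent (z outside [0.5, 22.5]); the r=2.5 cylinder at (1.5, 12.5) gives a regular 6-gon of circumradius 2.5 (constant along its height) (area = (6/2)·2.500²·sin(360°/6) = 16.24 mm²); Combining (union): only the r=2.5 cylinder at (1.5, 12.5) is present, so the union is just that shape — area = 16.24 mm²; the cube at (13.5, 3.5) is absent (z outside [3, 23]); Taking the first minus the rest: none of the subtracted shapes is present at this height, so the result so far is unchanged — area = 16.24 mm²; (whole slice rotated 5° about Z — lengths, areas and connectivity unchanged). So its area = 16.24 mm². Layer 103 is larger (32.48 vs 16.24 mm²).

layer 103 (z = 20.6 mm)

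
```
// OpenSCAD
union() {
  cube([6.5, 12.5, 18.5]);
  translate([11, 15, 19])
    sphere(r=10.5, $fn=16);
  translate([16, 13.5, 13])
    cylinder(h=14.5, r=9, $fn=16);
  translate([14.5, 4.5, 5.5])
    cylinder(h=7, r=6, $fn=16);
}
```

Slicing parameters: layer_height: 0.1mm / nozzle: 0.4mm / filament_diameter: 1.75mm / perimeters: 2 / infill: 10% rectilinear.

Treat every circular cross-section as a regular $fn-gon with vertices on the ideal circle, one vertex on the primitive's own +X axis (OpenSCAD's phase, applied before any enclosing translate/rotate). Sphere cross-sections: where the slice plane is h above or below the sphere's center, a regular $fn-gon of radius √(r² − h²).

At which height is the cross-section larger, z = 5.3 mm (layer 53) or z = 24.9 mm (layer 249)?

layer 249 (z = 24.9 mm)

Layer 53 (z = 5.3): the cube (footprint 6.5×12.5) is included at this height (area 81.25 mm²); the sphere at (11, 15) does not reach this height (|z−center|=13.700 > r=10.5); the cylinder at (16, 13.5) is not intersected at this z (z outside [13, 27.5]); the cylinder at (14.5, 4.5) is not intersected at this z (z outside [5.5, 12.5]); Taking the union: only the 6.5×12.5 cube is present, so the union is just that shape — area = 81.25 mm². So its area = 81.25 mm². Layer 249 (z = 24.9): the cube is not intersected at this z (z outside [0, 18.5]); the r=10.5 sphere at (11, 15) slices to a regular 16-gon of circumradius 8.686 (√(r²−h²) with h=5.9 from center) (area = (16/2)·8.686²·sin(360°/16) = 230.96 mm²); the r=9 cylinder at (16, 13.5) gives a regular 16-gon of circumradius 9 (constant along its height) (area = (16/2)·9.000²·sin(360°/16) = 247.98 mm²); the cylinder at (14.5, 4.5) is absent (z outside [5.5, 12.5]); Combining (union): the regions partially overlap — summed areas 478.94 mm² minus the doubly-counted overlap 149.53 mm² gives 329.41 mm² — area = 329.41 mm². So its area = 329.41 mm². Layer 249 is larger (329.41 vs 81.25 mm²).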